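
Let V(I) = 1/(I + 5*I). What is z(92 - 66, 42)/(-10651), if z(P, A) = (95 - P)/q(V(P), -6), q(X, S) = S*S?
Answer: -23/127812 ≈ -0.00017995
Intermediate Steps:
V(I) = 1/(6*I)
q(X, S) = S²
z(P, A) = 95/36 - P/36 (z(P, A) = (95 - P)/((-6)²) = (95 - P)/36 = (95 - P)*(1/36) = 95/36 - P/36)
z(92 - 66, 42)/(-10651) = (95/36 - (92 - 66)/36)/(-10651) = (95/36 - 1/36*26)*(-1/10651) = (95/36 - 13/18)*(-1/10651) = (23/12)*(-1/10651) = -23/127812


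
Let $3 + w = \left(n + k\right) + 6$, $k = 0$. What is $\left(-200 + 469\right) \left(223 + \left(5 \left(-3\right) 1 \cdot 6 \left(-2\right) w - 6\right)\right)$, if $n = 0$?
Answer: $203633$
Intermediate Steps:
$w = 3$ ($w = -3 + \left(\left(0 + 0\right) + 6\right) = -3 + \left(0 + 6\right) = -3 + 6 = 3$)
$\left(-200 + 469\right) \left(223 + \left(5 \left(-3\right) 1 \cdot 6 \left(-2\right) w - 6\right)\right) = \left(-200 + 469\right) \left(223 - \left(6 - 5 \left(-3\right) 1 \cdot 6 \left(-2\right) 3\right)\right) = 269 \left(223 - \left(6 - 5 \left(\left(-3\right) 6\right) \left(-2\right) 3\right)\right) = 269 \left(223 - \left(6 - 5 \left(-18\right) \left(-2\right) 3\right)\right) = 269 \left(223 - \left(6 - \left(-90\right) \left(-2\right) 3\right)\right) = 269 \left(223 + \left(180 \cdot 3 - 6\right)\right) = 269 \left(223 + \left(540 - 6\right)\right) = 269 \left(223 + 534\right) = 269 \cdot 757 = 203633$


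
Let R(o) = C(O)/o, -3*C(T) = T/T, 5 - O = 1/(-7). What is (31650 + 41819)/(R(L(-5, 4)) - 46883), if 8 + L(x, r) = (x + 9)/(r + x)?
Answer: -2644884/1687787 ≈ -1.5671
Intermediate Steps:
O = 36/7 (O = 5 - 1/(-7) = 5 - 1*(-⅐) = 5 + ⅐ = 36/7 ≈ 5.1429)
L(x, r) = -8 + (9 + x)/(r + x) (L(x, r) = -8 + (x + 9)/(r + x) = -8 + (9 + x)/(r + x))
C(T) = -⅓ (C(T) = -T/(3*T) = -⅓*1 = -⅓)
R(o) = -1/(3*o)
(31650 + 41819)/(R(L(-5, 4)) - 46883) = (31650 + 41819)/(-(4 - 5)/(9 - 8*4 - 7*(-5))/3 - 46883) = 73469/(-(-1/(9 - 32 + 35))/3 - 46883) = 73469/(-1/(3*((-1*12))) - 46883) = 73469/(-⅓/(-12) - 46883) = 73469/(-⅓*(-1/12) - 46883) = 73469/(1/36 - 46883) = 73469/(-1687787/36) = 73469*(-36/1687787) = -2644884/1687787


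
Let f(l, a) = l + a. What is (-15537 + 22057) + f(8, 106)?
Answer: 6634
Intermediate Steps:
f(l, a) = a + l
(-15537 + 22057) + f(8, 106) = (-15537 + 22057) + (106 + 8) = 6520 + 114 = 6634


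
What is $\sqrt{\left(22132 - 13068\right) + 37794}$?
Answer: $\sqrt{46858} \approx 216.47$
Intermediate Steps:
$\sqrt{\left(22132 - 13068\right) + 37794} = \sqrt{9064 + 37794} = \sqrt{46858}$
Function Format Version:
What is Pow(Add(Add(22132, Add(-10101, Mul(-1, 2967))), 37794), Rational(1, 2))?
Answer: Pow(46858, Rational(1, 2)) ≈ 216.47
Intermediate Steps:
Pow(Add(Add(22132, Add(-10101, Mul(-1, 2967))), 37794), Rational(1, 2)) = Pow(Add(Add(22132, Add(-10101, -2967)), 37794), Rational(1, 2)) = Pow(Add(Add(22132, -13068), 37794), Rational(1, 2)) = Pow(Add(9064, 37794), Rational(1, 2)) = Pow(46858, Rational(1, 2))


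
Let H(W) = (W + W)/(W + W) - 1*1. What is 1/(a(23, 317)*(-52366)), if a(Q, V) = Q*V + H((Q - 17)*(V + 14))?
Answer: -1/381800506 ≈ -2.6192e-9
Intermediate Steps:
H(W) = 0 (H(W) = (2*W)/((2*W)) - 1 = (2*W)*(1/(2*W)) - 1 = 1 - 1 = 0)
a(Q, V) = Q*V (a(Q, V) = Q*V + 0 = Q*V)
1/(a(23, 317)*(-52366)) = 1/((23*317)*(-52366)) = -1/52366/7291 = (1/7291)*(-1/52366) = -1/381800506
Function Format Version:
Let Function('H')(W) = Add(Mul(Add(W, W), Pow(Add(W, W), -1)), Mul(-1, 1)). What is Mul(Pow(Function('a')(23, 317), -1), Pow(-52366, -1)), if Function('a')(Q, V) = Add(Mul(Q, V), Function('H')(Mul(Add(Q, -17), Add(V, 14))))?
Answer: Rational(-1, 381800506) ≈ -2.6192e-9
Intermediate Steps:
Function('H')(W) = 0 (Function('H')(W) = Add(Mul(Mul(2, W), Pow(Mul(2, W), -1)), -1) = Add(Mul(Mul(2, W), Mul(Rational(1, 2), Pow(W, -1))), -1) = Add(1, -1) = 0)
Function('a')(Q, V) = Mul(Q, V) (Function('a')(Q, V) = Add(Mul(Q, V), 0) = Mul(Q, V))
Mul(Pow(Function('a')(23, 317), -1), Pow(-52366, -1)) = Mul(Pow(Mul(23, 317), -1), Pow(-52366, -1)) = Mul(Pow(7291, -1), Rational(-1, 52366)) = Mul(Rational(1, 7291), Rational(-1, 52366)) = Rational(-1, 381800506)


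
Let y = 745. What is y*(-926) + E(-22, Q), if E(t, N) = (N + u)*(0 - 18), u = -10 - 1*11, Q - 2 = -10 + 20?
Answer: -689708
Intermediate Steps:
Q = 12 (Q = 2 + (-10 + 20) = 2 + 10 = 12)
u = -21 (u = -10 - 11 = -21)
E(t, N) = 378 - 18*N (E(t, N) = (N - 21)*(0 - 18) = (-21 + N)*(-18) = 378 - 18*N)
y*(-926) + E(-22, Q) = 745*(-926) + (378 - 18*12) = -689870 + (378 - 216) = -689870 + 162 = -689708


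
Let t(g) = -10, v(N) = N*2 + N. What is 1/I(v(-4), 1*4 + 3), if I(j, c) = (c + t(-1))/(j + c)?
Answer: 5/3 ≈ 1.6667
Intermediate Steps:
v(N) = 3*N (v(N) = 2*N + N = 3*N)
I(j, c) = (-10 + c)/(c + j) (I(j, c) = (c - 10)/(j + c) = (-10 + c)/(c + j))
1/I(v(-4), 1*4 + 3) = 1/((-10 + (1*4 + 3))/((1*4 + 3) + 3*(-4))) = 1/((-10 + (4 + 3))/((4 + 3) - 12)) = 1/((-10 + 7)/(7 - 12)) = 1/(-3/(-5)) = 1/(-1/5*(-3)) = 1/(3/5) = 5/3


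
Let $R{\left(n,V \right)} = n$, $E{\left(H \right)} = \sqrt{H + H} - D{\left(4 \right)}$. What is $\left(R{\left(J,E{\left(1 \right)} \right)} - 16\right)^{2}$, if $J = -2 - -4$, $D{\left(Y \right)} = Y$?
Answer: $196$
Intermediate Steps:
$E{\left(H \right)} = -4 + \sqrt{2} \sqrt{H}$ ($E{\left(H \right)} = \sqrt{H + H} - 4 = \sqrt{2 H} - 4 = \sqrt{2} \sqrt{H} - 4 = -4 + \sqrt{2} \sqrt{H}$)
$J = 2$ ($J = -2 + 4 = 2$)
$\left(R{\left(J,E{\left(1 \right)} \right)} - 16\right)^{2} = \left(2 - 16\right)^{2} = \left(-14\right)^{2} = 196$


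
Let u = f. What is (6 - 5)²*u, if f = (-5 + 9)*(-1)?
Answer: -4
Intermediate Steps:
f = -4 (f = 4*(-1) = -4)
u = -4
(6 - 5)²*u = (6 - 5)²*(-4) = 1²*(-4) = 1*(-4) = -4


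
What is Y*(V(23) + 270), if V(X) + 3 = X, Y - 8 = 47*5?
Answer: 70470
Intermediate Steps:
Y = 243 (Y = 8 + 47*5 = 8 + 235 = 243)
V(X) = -3 + X
Y*(V(23) + 270) = 243*((-3 + 23) + 270) = 243*(20 + 270) = 243*290 = 70470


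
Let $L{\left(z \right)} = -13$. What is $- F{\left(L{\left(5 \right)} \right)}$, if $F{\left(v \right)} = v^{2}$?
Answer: $-169$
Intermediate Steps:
$- F{\left(L{\left(5 \right)} \right)} = - \left(-13\right)^{2} = \left(-1\right) 169 = -169$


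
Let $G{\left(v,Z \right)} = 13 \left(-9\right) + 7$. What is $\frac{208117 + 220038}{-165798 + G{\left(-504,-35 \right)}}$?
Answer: $- \frac{428155}{165908} \approx -2.5807$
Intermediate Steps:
$G{\left(v,Z \right)} = -110$ ($G{\left(v,Z \right)} = -117 + 7 = -110$)
$\frac{208117 + 220038}{-165798 + G{\left(-504,-35 \right)}} = \frac{208117 + 220038}{-165798 - 110} = \frac{428155}{-165908} = 428155 \left(- \frac{1}{165908}\right) = - \frac{428155}{165908}$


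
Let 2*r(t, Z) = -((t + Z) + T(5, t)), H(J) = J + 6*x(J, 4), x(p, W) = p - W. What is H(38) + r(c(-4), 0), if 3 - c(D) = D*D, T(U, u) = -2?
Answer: 499/2 ≈ 249.50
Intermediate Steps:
c(D) = 3 - D² (c(D) = 3 - D*D = 3 - D²)
H(J) = -24 + 7*J (H(J) = J + 6*(J - 1*4) = J + 6*(J - 4) = J + 6*(-4 + J) = J + (-24 + 6*J) = -24 + 7*J)
r(t, Z) = 1 - Z/2 - t/2 (r(t, Z) = (-((t + Z) - 2))/2 = (-((Z + t) - 2))/2 = (-(-2 + Z + t))/2 = (2 - Z - t)/2 = 1 - Z/2 - t/2)
H(38) + r(c(-4), 0) = (-24 + 7*38) + (1 - ½*0 - (3 - 1*(-4)²)/2) = (-24 + 266) + (1 + 0 - (3 - 1*16)/2) = 242 + (1 + 0 - (3 - 16)/2) = 242 + (1 + 0 - ½*(-13)) = 242 + (1 + 0 + 13/2) = 242 + 15/2 = 499/2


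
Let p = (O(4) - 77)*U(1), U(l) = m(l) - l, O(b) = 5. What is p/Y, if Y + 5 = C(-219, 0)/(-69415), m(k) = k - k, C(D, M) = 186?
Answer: -4997880/347261 ≈ -14.392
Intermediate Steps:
m(k) = 0
U(l) = -l (U(l) = 0 - l = -l)
p = 72 (p = (5 - 77)*(-1*1) = -72*(-1) = 72)
Y = -347261/69415 (Y = -5 + 186/(-69415) = -5 + 186*(-1/69415) = -5 - 186/69415 = -347261/69415 ≈ -5.0027)
p/Y = 72/(-347261/69415) = 72*(-69415/347261) = -4997880/347261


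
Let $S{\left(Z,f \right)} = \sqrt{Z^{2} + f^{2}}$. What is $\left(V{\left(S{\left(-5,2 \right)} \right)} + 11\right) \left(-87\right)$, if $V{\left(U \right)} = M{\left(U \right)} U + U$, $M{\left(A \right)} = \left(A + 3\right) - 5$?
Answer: $-3480 + 87 \sqrt{29} \approx -3011.5$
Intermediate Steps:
$M{\left(A \right)} = -2 + A$ ($M{\left(A \right)} = \left(3 + A\right) - 5 = -2 + A$)
$V{\left(U \right)} = U + U \left(-2 + U\right)$ ($V{\left(U \right)} = \left(-2 + U\right) U + U = U \left(-2 + U\right) + U = U + U \left(-2 + U\right)$)
$\left(V{\left(S{\left(-5,2 \right)} \right)} + 11\right) \left(-87\right) = \left(\sqrt{\left(-5\right)^{2} + 2^{2}} \left(-1 + \sqrt{\left(-5\right)^{2} + 2^{2}}\right) + 11\right) \left(-87\right) = \left(\sqrt{25 + 4} \left(-1 + \sqrt{25 + 4}\right) + 11\right) \left(-87\right) = \left(\sqrt{29} \left(-1 + \sqrt{29}\right) + 11\right) \left(-87\right) = \left(11 + \sqrt{29} \left(-1 + \sqrt{29}\right)\right) \left(-87\right) = -957 - 87 \sqrt{29} \left(-1 + \sqrt{29}\right)$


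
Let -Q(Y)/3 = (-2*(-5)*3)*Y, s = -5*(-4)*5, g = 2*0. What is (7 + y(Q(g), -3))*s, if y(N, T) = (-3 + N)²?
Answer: 1600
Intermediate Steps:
g = 0
s = 100 (s = 20*5 = 100)
Q(Y) = -90*Y (Q(Y) = -3*-2*(-5)*3*Y = -3*10*3*Y = -90*Y)
(7 + y(Q(g), -3))*s = (7 + (-3 - 90*0)²)*100 = (7 + (-3 + 0)²)*100 = (7 + (-3)²)*100 = (7 + 9)*100 = 16*100 = 1600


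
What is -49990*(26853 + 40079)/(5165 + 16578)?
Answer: -3345930680/21743 ≈ -1.5389e+5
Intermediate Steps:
-49990*(26853 + 40079)/(5165 + 16578) = -49990/(21743/66932) = -49990/(21743*(1/66932)) = -49990/21743/66932 = -49990*66932/21743 = -3345930680/21743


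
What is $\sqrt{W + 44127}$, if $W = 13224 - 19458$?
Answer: $\sqrt{37893} \approx 194.66$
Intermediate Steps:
$W = -6234$
$\sqrt{W + 44127} = \sqrt{-6234 + 44127} = \sqrt{37893}$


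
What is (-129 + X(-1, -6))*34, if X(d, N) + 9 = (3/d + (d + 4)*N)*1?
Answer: -5406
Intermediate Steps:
X(d, N) = -9 + 3/d + N*(4 + d) (X(d, N) = -9 + (3/d + (d + 4)*N)*1 = -9 + (3/d + (4 + d)*N)*1 = -9 + (3/d + N*(4 + d))*1 = -9 + (3/d + N*(4 + d)) = -9 + 3/d + N*(4 + d))
(-129 + X(-1, -6))*34 = (-129 + (-9 + 3/(-1) + 4*(-6) - 6*(-1)))*34 = (-129 + (-9 + 3*(-1) - 24 + 6))*34 = (-129 + (-9 - 3 - 24 + 6))*34 = (-129 - 30)*34 = -159*34 = -5406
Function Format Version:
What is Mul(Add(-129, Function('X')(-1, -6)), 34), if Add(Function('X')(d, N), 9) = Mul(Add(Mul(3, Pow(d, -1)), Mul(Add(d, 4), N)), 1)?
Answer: -5406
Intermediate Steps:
Function('X')(d, N) = Add(-9, Mul(3, Pow(d, -1)), Mul(N, Add(4, d))) (Function('X')(d, N) = Add(-9, Mul(Add(Mul(3, Pow(d, -1)), Mul(Add(d, 4), N)), 1)) = Add(-9, Mul(Add(Mul(3, Pow(d, -1)), Mul(Add(4, d), N)), 1)) = Add(-9, Mul(Add(Mul(3, Pow(d, -1)), Mul(N, Add(4, d))), 1)) = Add(-9, Add(Mul(3, Pow(d, -1)), Mul(N, Add(4, d)))) = Add(-9, Mul(3, Pow(d, -1)), Mul(N, Add(4, d))))
Mul(Add(-129, Function('X')(-1, -6)), 34) = Mul(Add(-129, Add(-9, Mul(3, Pow(-1, -1)), Mul(4, -6), Mul(-6, -1))), 34) = Mul(Add(-129, Add(-9, Mul(3, -1), -24, 6)), 34) = Mul(Add(-129, Add(-9, -3, -24, 6)), 34) = Mul(Add(-129, -30), 34) = Mul(-159, 34) = -5406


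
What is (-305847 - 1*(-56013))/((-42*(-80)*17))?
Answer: -41639/9520 ≈ -4.3738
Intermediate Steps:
(-305847 - 1*(-56013))/((-42*(-80)*17)) = (-305847 + 56013)/((3360*17)) = -249834/57120 = -249834*1/57120 = -41639/9520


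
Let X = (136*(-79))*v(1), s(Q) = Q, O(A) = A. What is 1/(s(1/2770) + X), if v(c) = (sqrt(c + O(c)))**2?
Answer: -2770/59521759 ≈ -4.6538e-5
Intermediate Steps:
v(c) = 2*c (v(c) = (sqrt(c + c))**2 = (sqrt(2*c))**2 = (sqrt(2)*sqrt(c))**2 = 2*c)
X = -21488 (X = (136*(-79))*(2*1) = -10744*2 = -21488)
1/(s(1/2770) + X) = 1/(1/2770 - 21488) = 1/(-59521759/2770) = -2770/59521759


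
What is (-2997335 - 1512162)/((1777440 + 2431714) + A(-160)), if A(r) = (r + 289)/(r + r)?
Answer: -1443039040/1346929151 ≈ -1.0714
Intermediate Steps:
A(r) = (289 + r)/(2*r) (A(r) = (289 + r)/((2*r)) = (289 + r)*(1/(2*r)) = (289 + r)/(2*r))
(-2997335 - 1512162)/((1777440 + 2431714) + A(-160)) = (-2997335 - 1512162)/((1777440 + 2431714) + (½)*(289 - 160)/(-160)) = -4509497/(4209154 + (½)*(-1/160)*129) = -4509497/(4209154 - 129/320) = -4509497/1346929151/320 = -4509497*320/1346929151 = -1443039040/1346929151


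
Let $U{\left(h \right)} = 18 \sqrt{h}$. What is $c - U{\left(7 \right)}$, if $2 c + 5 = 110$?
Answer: $\frac{105}{2} - 18 \sqrt{7} \approx 4.8765$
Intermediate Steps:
$c = \frac{105}{2}$ ($c = - \frac{5}{2} + \frac{1}{2} \cdot 110 = - \frac{5}{2} + 55 = \frac{105}{2} \approx 52.5$)
$c - U{\left(7 \right)} = \frac{105}{2} - 18 \sqrt{7}$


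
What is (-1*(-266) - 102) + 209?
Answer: 373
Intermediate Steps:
(-1*(-266) - 102) + 209 = (266 - 102) + 209 = 164 + 209 = 373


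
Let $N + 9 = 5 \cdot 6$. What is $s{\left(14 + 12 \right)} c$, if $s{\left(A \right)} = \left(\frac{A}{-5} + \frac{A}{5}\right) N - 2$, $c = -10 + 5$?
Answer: $10$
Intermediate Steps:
$c = -5$
$N = 21$ ($N = -9 + 5 \cdot 6 = -9 + 30 = 21$)
$s{\left(A \right)} = -2$ ($s{\left(A \right)} = \left(\frac{A}{-5} + \frac{A}{5}\right) 21 - 2 = \left(A \left(- \frac{1}{5}\right) + A \frac{1}{5}\right) 21 - 2 = \left(- \frac{A}{5} + \frac{A}{5}\right) 21 - 2 = 0 \cdot 21 - 2 = 0 - 2 = -2$)
$s{\left(14 + 12 \right)} c = \left(-2\right) \left(-5\right) = 10$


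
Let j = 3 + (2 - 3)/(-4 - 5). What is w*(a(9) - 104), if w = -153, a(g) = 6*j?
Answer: 13056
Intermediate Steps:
j = 28/9 (j = 3 - 1/(-9) = 3 - 1*(-⅑) = 3 + ⅑ = 28/9 ≈ 3.1111)
a(g) = 56/3 (a(g) = 6*(28/9) = 56/3)
w*(a(9) - 104) = -153*(56/3 - 104) = -153*(-256/3) = 13056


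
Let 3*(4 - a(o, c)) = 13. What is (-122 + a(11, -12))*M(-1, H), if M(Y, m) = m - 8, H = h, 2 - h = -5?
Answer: 367/3 ≈ 122.33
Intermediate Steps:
a(o, c) = -1/3 (a(o, c) = 4 - 1/3*13 = 4 - 13/3 = -1/3)
h = 7 (h = 2 - 1*(-5) = 2 + 5 = 7)
H = 7
M(Y, m) = -8 + m
(-122 + a(11, -12))*M(-1, H) = (-122 - 1/3)*(-8 + 7) = -367/3*(-1) = 367/3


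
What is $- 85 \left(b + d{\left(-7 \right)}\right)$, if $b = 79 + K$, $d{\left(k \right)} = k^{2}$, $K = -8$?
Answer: $-10200$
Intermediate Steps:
$b = 71$ ($b = 79 - 8 = 71$)
$- 85 \left(b + d{\left(-7 \right)}\right) = - 85 \left(71 + \left(-7\right)^{2}\right) = - 85 \left(71 + 49\right) = \left(-85\right) 120 = -10200$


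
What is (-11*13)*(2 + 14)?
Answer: -2288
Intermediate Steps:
(-11*13)*(2 + 14) = -143*16 = -2288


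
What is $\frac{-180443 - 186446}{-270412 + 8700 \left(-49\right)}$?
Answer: $\frac{366889}{696712} \approx 0.5266$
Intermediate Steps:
$\frac{-180443 - 186446}{-270412 + 8700 \left(-49\right)} = - \frac{366889}{-270412 - 426300} = - \frac{366889}{-696712} = \left(-366889\right) \left(- \frac{1}{696712}\right) = \frac{366889}{696712}$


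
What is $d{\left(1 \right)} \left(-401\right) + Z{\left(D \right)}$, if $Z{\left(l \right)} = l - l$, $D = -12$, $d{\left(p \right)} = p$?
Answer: $-401$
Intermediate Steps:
$Z{\left(l \right)} = 0$
$d{\left(1 \right)} \left(-401\right) + Z{\left(D \right)} = 1 \left(-401\right) + 0 = -401 + 0 = -401$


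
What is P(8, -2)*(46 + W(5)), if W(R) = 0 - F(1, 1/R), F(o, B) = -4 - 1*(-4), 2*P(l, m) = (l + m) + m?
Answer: 92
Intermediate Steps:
P(l, m) = m + l/2 (P(l, m) = ((l + m) + m)/2 = (l + 2*m)/2 = m + l/2)
F(o, B) = 0 (F(o, B) = -4 + 4 = 0)
W(R) = 0 (W(R) = 0 - 1*0 = 0 + 0 = 0)
P(8, -2)*(46 + W(5)) = (-2 + (½)*8)*(46 + 0) = (-2 + 4)*46 = 2*46 = 92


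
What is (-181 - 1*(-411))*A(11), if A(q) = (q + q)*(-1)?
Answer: -5060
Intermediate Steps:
A(q) = -2*q (A(q) = (2*q)*(-1) = -2*q)
(-181 - 1*(-411))*A(11) = (-181 - 1*(-411))*(-2*11) = (-181 + 411)*(-22) = 230*(-22) = -5060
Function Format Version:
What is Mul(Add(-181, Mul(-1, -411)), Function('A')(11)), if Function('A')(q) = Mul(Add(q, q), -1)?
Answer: -5060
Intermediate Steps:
Function('A')(q) = Mul(-2, q) (Function('A')(q) = Mul(Mul(2, q), -1) = Mul(-2, q))
Mul(Add(-181, Mul(-1, -411)), Function('A')(11)) = Mul(Add(-181, Mul(-1, -411)), Mul(-2, 11)) = Mul(Add(-181, 411), -22) = Mul(230, -22) = -5060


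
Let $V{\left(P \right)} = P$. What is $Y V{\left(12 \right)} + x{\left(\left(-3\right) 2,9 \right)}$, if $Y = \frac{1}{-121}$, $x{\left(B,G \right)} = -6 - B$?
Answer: $- \frac{12}{121} \approx -0.099174$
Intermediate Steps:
$Y = - \frac{1}{121} \approx -0.0082645$
$Y V{\left(12 \right)} + x{\left(\left(-3\right) 2,9 \right)} = \left(- \frac{1}{121}\right) 12 - \left(6 - 6\right) = - \frac{12}{121} - 0 = - \frac{12}{121} + \left(-6 + 6\right) = - \frac{12}{121} + 0 = - \frac{12}{121}$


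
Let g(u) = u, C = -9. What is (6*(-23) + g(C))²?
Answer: 21609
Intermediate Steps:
(6*(-23) + g(C))² = (6*(-23) - 9)² = (-138 - 9)² = (-147)² = 21609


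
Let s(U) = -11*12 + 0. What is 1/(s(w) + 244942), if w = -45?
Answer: 1/244810 ≈ 4.0848e-6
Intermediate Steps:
s(U) = -132 (s(U) = -132 + 0 = -132)
1/(s(w) + 244942) = 1/(-132 + 244942) = 1/244810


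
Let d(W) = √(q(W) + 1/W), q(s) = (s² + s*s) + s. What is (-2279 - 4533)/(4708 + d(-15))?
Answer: -120265860/83118109 + 3406*√24465/83118109 ≈ -1.4405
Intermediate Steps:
q(s) = s + 2*s² (q(s) = (s² + s²) + s = 2*s² + s = s + 2*s²)
d(W) = √(1/W + W*(1 + 2*W)) (d(W) = √(W*(1 + 2*W) + 1/W) = √(1/W + W*(1 + 2*W)))
(-2279 - 4533)/(4708 + d(-15)) = (-2279 - 4533)/(4708 + √(-15 + 1/(-15) + 2*(-15)²)) = -6812/(4708 + √(-15 - 1/15 + 2*225)) = -6812/(4708 + √(-15 - 1/15 + 450)) = -6812/(4708 + √(6524/15)) = -6812/(4708 + 2*√24465/15)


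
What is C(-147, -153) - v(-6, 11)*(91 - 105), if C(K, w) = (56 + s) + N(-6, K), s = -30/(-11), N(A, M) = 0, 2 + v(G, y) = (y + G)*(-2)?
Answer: -1202/11 ≈ -109.27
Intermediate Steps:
v(G, y) = -2 - 2*G - 2*y (v(G, y) = -2 + (y + G)*(-2) = -2 + (G + y)*(-2) = -2 + (-2*G - 2*y) = -2 - 2*G - 2*y)
s = 30/11 (s = -30*(-1/11) = 30/11 ≈ 2.7273)
C(K, w) = 646/11 (C(K, w) = (56 + 30/11) + 0 = 646/11 + 0 = 646/11)
C(-147, -153) - v(-6, 11)*(91 - 105) = 646/11 - (-2 - 2*(-6) - 2*11)*(91 - 105) = 646/11 - (-2 + 12 - 22)*(-14) = 646/11 - (-12)*(-14) = 646/11 - 1*168 = 646/11 - 168 = -1202/11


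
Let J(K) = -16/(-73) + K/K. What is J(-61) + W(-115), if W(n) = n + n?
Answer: -16701/73 ≈ -228.78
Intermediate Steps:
W(n) = 2*n
J(K) = 89/73 (J(K) = -16*(-1/73) + 1 = 16/73 + 1 = 89/73)
J(-61) + W(-115) = 89/73 + 2*(-115) = 89/73 - 230 = -16701/73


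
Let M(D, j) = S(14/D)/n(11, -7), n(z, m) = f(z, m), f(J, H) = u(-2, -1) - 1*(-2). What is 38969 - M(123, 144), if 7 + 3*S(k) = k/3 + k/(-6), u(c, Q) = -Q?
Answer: 129418625/3321 ≈ 38970.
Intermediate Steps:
f(J, H) = 3 (f(J, H) = -1*(-1) - 1*(-2) = 1 + 2 = 3)
n(z, m) = 3
S(k) = -7/3 + k/18 (S(k) = -7/3 + (k/3 + k/(-6))/3 = -7/3 + (k*(⅓) + k*(-⅙))/3 = -7/3 + (k/3 - k/6)/3 = -7/3 + (k/6)/3 = -7/3 + k/18)
M(D, j) = -7/9 + 7/(27*D) (M(D, j) = (-7/3 + (14/D)/18)/3 = (-7/3 + 7/(9*D))*(⅓) = -7/9 + 7/(27*D))
38969 - M(123, 144) = 38969 - 7*(1 - 3*123)/(27*123) = 38969 - 7*(1 - 369)/(27*123) = 38969 - 7*(-368)/(27*123) = 38969 - 1*(-2576/3321) = 38969 + 2576/3321 = 129418625/3321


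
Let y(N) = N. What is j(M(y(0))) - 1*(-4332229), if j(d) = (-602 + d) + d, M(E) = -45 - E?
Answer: 4331537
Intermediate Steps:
j(d) = -602 + 2*d
j(M(y(0))) - 1*(-4332229) = (-602 + 2*(-45 - 1*0)) - 1*(-4332229) = (-602 + 2*(-45 + 0)) + 4332229 = (-602 + 2*(-45)) + 4332229 = (-602 - 90) + 4332229 = -692 + 4332229 = 4331537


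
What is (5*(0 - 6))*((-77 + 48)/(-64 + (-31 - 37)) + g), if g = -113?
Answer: 74435/22 ≈ 3383.4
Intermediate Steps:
(5*(0 - 6))*((-77 + 48)/(-64 + (-31 - 37)) + g) = (5*(0 - 6))*((-77 + 48)/(-64 + (-31 - 37)) - 113) = (5*(-6))*(-29/(-64 - 68) - 113) = -30*(-29/(-132) - 113) = -30*(-29*(-1/132) - 113) = -30*(29/132 - 113) = -30*(-14887/132) = 74435/22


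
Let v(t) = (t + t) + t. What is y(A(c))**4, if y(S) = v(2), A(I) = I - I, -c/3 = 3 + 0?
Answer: 1296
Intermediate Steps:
c = -9 (c = -3*(3 + 0) = -3*3 = -9)
A(I) = 0
v(t) = 3*t (v(t) = 2*t + t = 3*t)
y(S) = 6 (y(S) = 3*2 = 6)
y(A(c))**4 = 6**4 = 1296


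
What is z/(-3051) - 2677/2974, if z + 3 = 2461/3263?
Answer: -26628847129/29607398262 ≈ -0.89940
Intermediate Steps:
z = -7328/3263 (z = -3 + 2461/3263 = -7328/3263 ≈ -2.2458)
z/(-3051) - 2677/2974 = -7328/3263/(-3051) - 2677/2974 = -7328/3263*(-1/3051) - 2677*1/2974 = 7328/9955413 - 2677/2974 = -26628847129/29607398262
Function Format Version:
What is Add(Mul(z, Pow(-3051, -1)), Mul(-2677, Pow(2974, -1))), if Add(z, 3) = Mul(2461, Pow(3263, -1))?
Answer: Rational(-26628847129, 29607398262) ≈ -0.89940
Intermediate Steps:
z = Rational(-7328, 3263) (z = Add(-3, Mul(2461, Pow(3263, -1))) = Add(-3, Mul(2461, Rational(1, 3263))) = Add(-3, Rational(2461, 3263)) = Rational(-7328, 3263) ≈ -2.2458)
Add(Mul(z, Pow(-3051, -1)), Mul(-2677, Pow(2974, -1))) = Add(Mul(Rational(-7328, 3263), Pow(-3051, -1)), Mul(-2677, Pow(2974, -1))) = Add(Mul(Rational(-7328, 3263), Rational(-1, 3051)), Mul(-2677, Rational(1, 2974))) = Add(Rational(7328, 9955413), Rational(-2677, 2974)) = Rational(-26628847129, 29607398262)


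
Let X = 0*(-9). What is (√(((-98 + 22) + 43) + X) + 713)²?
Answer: (713 + I*√33)² ≈ 5.0834e+5 + 8192.0*I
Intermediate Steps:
X = 0
(√(((-98 + 22) + 43) + X) + 713)² = (√(((-98 + 22) + 43) + 0) + 713)² = (√((-76 + 43) + 0) + 713)² = (√(-33 + 0) + 713)² = (√(-33) + 713)² = (I*√33 + 713)² = (713 + I*√33)²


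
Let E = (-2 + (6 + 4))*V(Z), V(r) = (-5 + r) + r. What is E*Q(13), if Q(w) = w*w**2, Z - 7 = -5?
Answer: -17576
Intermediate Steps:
Z = 2 (Z = 7 - 5 = 2)
Q(w) = w**3
V(r) = -5 + 2*r
E = -8 (E = (-2 + (6 + 4))*(-5 + 2*2) = (-2 + 10)*(-5 + 4) = 8*(-1) = -8)
E*Q(13) = -8*13**3 = -8*2197 = -17576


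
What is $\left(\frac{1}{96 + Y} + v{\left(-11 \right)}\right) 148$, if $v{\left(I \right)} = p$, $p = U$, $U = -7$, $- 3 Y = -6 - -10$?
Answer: $- \frac{73445}{71} \approx -1034.4$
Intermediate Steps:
$Y = - \frac{4}{3}$ ($Y = - \frac{-6 - -10}{3} = - \frac{-6 + 10}{3} = \left(- \frac{1}{3}\right) 4 = - \frac{4}{3} \approx -1.3333$)
$p = -7$
$v{\left(I \right)} = -7$
$\left(\frac{1}{96 + Y} + v{\left(-11 \right)}\right) 148 = \left(\frac{1}{96 - \frac{4}{3}} - 7\right) 148 = \left(\frac{1}{\frac{284}{3}} - 7\right) 148 = \left(\frac{3}{284} - 7\right) 148 = \left(- \frac{1985}{284}\right) 148 = - \frac{73445}{71}$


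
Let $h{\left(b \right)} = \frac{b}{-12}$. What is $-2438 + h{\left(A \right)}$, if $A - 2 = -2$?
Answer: $-2438$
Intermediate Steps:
$A = 0$ ($A = 2 - 2 = 0$)
$h{\left(b \right)} = - \frac{b}{12}$ ($h{\left(b \right)} = b \left(- \frac{1}{12}\right) = - \frac{b}{12}$)
$-2438 + h{\left(A \right)} = -2438 - 0 = -2438 + 0 = -2438$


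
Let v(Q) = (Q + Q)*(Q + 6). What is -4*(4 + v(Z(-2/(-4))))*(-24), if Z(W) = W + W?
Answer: 1728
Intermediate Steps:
Z(W) = 2*W
v(Q) = 2*Q*(6 + Q) (v(Q) = (2*Q)*(6 + Q) = 2*Q*(6 + Q))
-4*(4 + v(Z(-2/(-4))))*(-24) = -4*(4 + 2*(2*(-2/(-4)))*(6 + 2*(-2/(-4))))*(-24) = -4*(4 + 2*(2*(-2*(-¼)))*(6 + 2*(-2*(-¼))))*(-24) = -4*(4 + 2*(2*(½))*(6 + 2*(½)))*(-24) = -4*(4 + 2*1*(6 + 1))*(-24) = -4*(4 + 2*1*7)*(-24) = -4*(4 + 14)*(-24) = -4*18*(-24) = -72*(-24) = 1728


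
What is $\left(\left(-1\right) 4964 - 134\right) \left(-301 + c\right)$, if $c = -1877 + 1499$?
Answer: $3461542$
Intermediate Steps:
$c = -378$
$\left(\left(-1\right) 4964 - 134\right) \left(-301 + c\right) = \left(\left(-1\right) 4964 - 134\right) \left(-301 - 378\right) = \left(-4964 - 134\right) \left(-679\right) = \left(-5098\right) \left(-679\right) = 3461542$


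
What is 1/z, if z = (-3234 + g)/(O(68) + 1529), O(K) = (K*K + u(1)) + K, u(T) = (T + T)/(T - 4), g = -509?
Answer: -18661/11229 ≈ -1.6619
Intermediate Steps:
u(T) = 2*T/(-4 + T) (u(T) = (2*T)/(-4 + T) = 2*T/(-4 + T))
O(K) = -⅔ + K + K² (O(K) = (K*K + 2*1/(-4 + 1)) + K = (K² + 2*1/(-3)) + K = (K² + 2*1*(-⅓)) + K = (K² - ⅔) + K = (-⅔ + K²) + K = -⅔ + K + K²)
z = -11229/18661 (z = (-3234 - 509)/((-⅔ + 68 + 68²) + 1529) = -3743/((-⅔ + 68 + 4624) + 1529) = -3743/(14074/3 + 1529) = -3743/18661/3 = -3743*3/18661 = -11229/18661 ≈ -0.60174)
1/z = 1/(-11229/18661) = -18661/11229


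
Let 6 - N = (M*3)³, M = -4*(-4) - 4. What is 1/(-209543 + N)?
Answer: -1/256193 ≈ -3.9033e-6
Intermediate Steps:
M = 12 (M = 16 - 4 = 12)
N = -46650 (N = 6 - (12*3)³ = 6 - 1*36³ = 6 - 1*46656 = 6 - 46656 = -46650)
1/(-209543 + N) = 1/(-209543 - 46650) = 1/(-256193) = -1/256193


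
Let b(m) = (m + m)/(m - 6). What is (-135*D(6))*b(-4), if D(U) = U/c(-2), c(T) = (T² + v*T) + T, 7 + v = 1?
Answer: -324/7 ≈ -46.286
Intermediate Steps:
v = -6 (v = -7 + 1 = -6)
c(T) = T² - 5*T (c(T) = (T² - 6*T) + T = T² - 5*T)
D(U) = U/14 (D(U) = U/((-2*(-5 - 2))) = U/((-2*(-7))) = U/14)
b(m) = 2*m/(-6 + m) (b(m) = (2*m)/(-6 + m) = 2*m/(-6 + m))
(-135*D(6))*b(-4) = (-135*6/14)*(2*(-4)/(-6 - 4)) = (-135*3/7)*(2*(-4)/(-10)) = -810*(-4)*(-1)/(7*10) = -405/7*⅘ = -324/7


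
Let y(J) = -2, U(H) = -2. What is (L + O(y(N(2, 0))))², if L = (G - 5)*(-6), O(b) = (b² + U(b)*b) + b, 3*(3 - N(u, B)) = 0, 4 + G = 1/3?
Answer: 3364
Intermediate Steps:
G = -11/3 (G = -4 + 1/3 = -4 + ⅓ = -11/3 ≈ -3.6667)
N(u, B) = 3 (N(u, B) = 3 - ⅓*0 = 3 + 0 = 3)
O(b) = b² - b (O(b) = (b² - 2*b) + b = b² - b)
L = 52 (L = (-11/3 - 5)*(-6) = -26/3*(-6) = 52)
(L + O(y(N(2, 0))))² = (52 - 2*(-1 - 2))² = (52 - 2*(-3))² = (52 + 6)² = 58² = 3364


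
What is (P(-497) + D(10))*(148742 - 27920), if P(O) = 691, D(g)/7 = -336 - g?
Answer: -209142882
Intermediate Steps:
D(g) = -2352 - 7*g (D(g) = 7*(-336 - g) = -2352 - 7*g)
(P(-497) + D(10))*(148742 - 27920) = (691 + (-2352 - 7*10))*(148742 - 27920) = (691 + (-2352 - 70))*120822 = (691 - 2422)*120822 = -1731*120822 = -209142882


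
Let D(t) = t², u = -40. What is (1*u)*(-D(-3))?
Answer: 360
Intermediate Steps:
(1*u)*(-D(-3)) = (1*(-40))*(-1*(-3)²) = -(-40)*9 = -40*(-9) = 360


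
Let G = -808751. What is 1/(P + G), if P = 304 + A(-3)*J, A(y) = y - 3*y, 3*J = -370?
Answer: -1/809187 ≈ -1.2358e-6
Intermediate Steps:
J = -370/3 (J = (⅓)*(-370) = -370/3 ≈ -123.33)
A(y) = -2*y
P = -436 (P = 304 - 2*(-3)*(-370/3) = 304 + 6*(-370/3) = 304 - 740 = -436)
1/(P + G) = 1/(-436 - 808751) = 1/(-809187) = -1/809187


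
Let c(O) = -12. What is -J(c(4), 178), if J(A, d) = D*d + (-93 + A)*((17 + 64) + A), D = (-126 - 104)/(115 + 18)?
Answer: 1004525/133 ≈ 7552.8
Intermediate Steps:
D = -230/133 ≈ -1.7293
J(A, d) = -230*d/133 + (-93 + A)*(81 + A) (J(A, d) = -230*d/133 + (-93 + A)*((17 + 64) + A) = -230*d/133 + (-93 + A)*(81 + A))
-J(c(4), 178) = -(-7533 + (-12)² - 12*(-12) - 230/133*178) = -(-7533 + 144 + 144 - 40940/133) = -1*(-1004525/133) = 1004525/133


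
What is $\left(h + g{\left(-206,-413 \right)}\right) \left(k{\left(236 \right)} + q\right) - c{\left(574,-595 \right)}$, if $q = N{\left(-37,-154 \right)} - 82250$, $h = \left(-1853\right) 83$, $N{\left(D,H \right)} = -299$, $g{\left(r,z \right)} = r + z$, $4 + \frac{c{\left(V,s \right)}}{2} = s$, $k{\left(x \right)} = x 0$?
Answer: $12747052680$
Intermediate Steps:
$k{\left(x \right)} = 0$
$c{\left(V,s \right)} = -8 + 2 s$
$h = -153799$
$q = -82549$ ($q = -299 - 82250 = -82549$)
$\left(h + g{\left(-206,-413 \right)}\right) \left(k{\left(236 \right)} + q\right) - c{\left(574,-595 \right)} = \left(-153799 - 619\right) \left(0 - 82549\right) - \left(-8 + 2 \left(-595\right)\right) = \left(-153799 - 619\right) \left(-82549\right) - \left(-8 - 1190\right) = \left(-154418\right) \left(-82549\right) - -1198 = 12747051482 + 1198 = 12747052680$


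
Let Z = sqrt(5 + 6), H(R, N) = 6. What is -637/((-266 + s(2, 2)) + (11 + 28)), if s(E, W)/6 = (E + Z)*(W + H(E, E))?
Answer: -1703/167 - 624*sqrt(11)/167 ≈ -22.590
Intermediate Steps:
Z = sqrt(11) ≈ 3.3166
s(E, W) = 6*(6 + W)*(E + sqrt(11)) (s(E, W) = 6*((E + sqrt(11))*(W + 6)) = 6*((E + sqrt(11))*(6 + W)) = 6*((6 + W)*(E + sqrt(11))) = 6*(6 + W)*(E + sqrt(11)))
-637/((-266 + s(2, 2)) + (11 + 28)) = -637/((-266 + (36*2 + 36*sqrt(11) + 6*2*2 + 6*2*sqrt(11))) + (11 + 28)) = -637/((-266 + (72 + 36*sqrt(11) + 24 + 12*sqrt(11))) + 39) = -637/((-266 + (96 + 48*sqrt(11))) + 39) = -637/((-170 + 48*sqrt(11)) + 39) = -637/(-131 + 48*sqrt(11))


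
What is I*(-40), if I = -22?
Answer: 880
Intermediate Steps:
I*(-40) = -22*(-40) = 880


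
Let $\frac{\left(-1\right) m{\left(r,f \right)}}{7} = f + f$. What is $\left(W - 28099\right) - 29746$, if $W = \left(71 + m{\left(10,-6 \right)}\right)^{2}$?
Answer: $-33820$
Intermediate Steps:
$m{\left(r,f \right)} = - 14 f$ ($m{\left(r,f \right)} = - 7 \left(f + f\right) = - 7 \cdot 2 f = - 14 f$)
$W = 24025$ ($W = \left(71 - -84\right)^{2} = \left(71 + 84\right)^{2} = 155^{2} = 24025$)
$\left(W - 28099\right) - 29746 = \left(24025 - 28099\right) - 29746 = -4074 - 29746 = -33820$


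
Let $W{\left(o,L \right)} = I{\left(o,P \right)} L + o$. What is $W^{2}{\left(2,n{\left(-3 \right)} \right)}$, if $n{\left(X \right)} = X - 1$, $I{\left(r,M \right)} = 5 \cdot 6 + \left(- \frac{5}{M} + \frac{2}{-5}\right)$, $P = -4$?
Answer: $\frac{368449}{25} \approx 14738.0$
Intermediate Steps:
$I{\left(r,M \right)} = \frac{148}{5} - \frac{5}{M}$ ($I{\left(r,M \right)} = 30 + \left(- \frac{5}{M} + 2 \left(- \frac{1}{5}\right)\right) = 30 - \left(\frac{2}{5} + \frac{5}{M}\right) = \frac{148}{5} - \frac{5}{M}$)
$n{\left(X \right)} = -1 + X$
$W{\left(o,L \right)} = o + \frac{617 L}{20}$ ($W{\left(o,L \right)} = \left(\frac{148}{5} - \frac{5}{-4}\right) L + o = \left(\frac{148}{5} - - \frac{5}{4}\right) L + o = \left(\frac{148}{5} + \frac{5}{4}\right) L + o = \frac{617 L}{20} + o = o + \frac{617 L}{20}$)
$W^{2}{\left(2,n{\left(-3 \right)} \right)} = \left(2 + \frac{617 \left(-1 - 3\right)}{20}\right)^{2} = \left(2 + \frac{617}{20} \left(-4\right)\right)^{2} = \left(2 - \frac{617}{5}\right)^{2} = \left(- \frac{607}{5}\right)^{2} = \frac{368449}{25}$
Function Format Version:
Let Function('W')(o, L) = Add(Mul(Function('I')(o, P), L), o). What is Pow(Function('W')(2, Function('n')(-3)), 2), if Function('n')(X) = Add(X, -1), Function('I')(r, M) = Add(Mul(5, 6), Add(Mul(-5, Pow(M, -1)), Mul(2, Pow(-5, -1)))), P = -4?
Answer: Rational(368449, 25) ≈ 14738.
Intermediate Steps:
Function('I')(r, M) = Add(Rational(148, 5), Mul(-5, Pow(M, -1))) (Function('I')(r, M) = Add(30, Add(Mul(-5, Pow(M, -1)), Mul(2, Rational(-1, 5)))) = Add(30, Add(Mul(-5, Pow(M, -1)), Rational(-2, 5))) = Add(30, Add(Rational(-2, 5), Mul(-5, Pow(M, -1)))) = Add(Rational(148, 5), Mul(-5, Pow(M, -1))))
Function('n')(X) = Add(-1, X)
Function('W')(o, L) = Add(o, Mul(Rational(617, 20), L)) (Function('W')(o, L) = Add(Mul(Add(Rational(148, 5), Mul(-5, Pow(-4, -1))), L), o) = Add(Mul(Add(Rational(148, 5), Mul(-5, Rational(-1, 4))), L), o) = Add(Mul(Add(Rational(148, 5), Rational(5, 4)), L), o) = Add(Mul(Rational(617, 20), L), o) = Add(o, Mul(Rational(617, 20), L)))
Pow(Function('W')(2, Function('n')(-3)), 2) = Pow(Add(2, Mul(Rational(617, 20), Add(-1, -3))), 2) = Pow(Add(2, Mul(Rational(617, 20), -4)), 2) = Pow(Add(2, Rational(-617, 5)), 2) = Pow(Rational(-607, 5), 2) = Rational(368449, 25)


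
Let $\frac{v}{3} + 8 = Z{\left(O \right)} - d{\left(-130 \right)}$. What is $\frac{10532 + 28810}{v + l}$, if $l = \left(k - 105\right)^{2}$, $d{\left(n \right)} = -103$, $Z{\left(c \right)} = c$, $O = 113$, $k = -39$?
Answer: $\frac{6557}{3560} \approx 1.8419$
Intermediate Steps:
$v = 624$ ($v = -24 + 3 \left(113 - -103\right) = -24 + 3 \left(113 + 103\right) = -24 + 3 \cdot 216 = -24 + 648 = 624$)
$l = 20736$ ($l = \left(-39 - 105\right)^{2} = \left(-144\right)^{2} = 20736$)
$\frac{10532 + 28810}{v + l} = \frac{10532 + 28810}{624 + 20736} = \frac{39342}{21360} = 39342 \cdot \frac{1}{21360} = \frac{6557}{3560}$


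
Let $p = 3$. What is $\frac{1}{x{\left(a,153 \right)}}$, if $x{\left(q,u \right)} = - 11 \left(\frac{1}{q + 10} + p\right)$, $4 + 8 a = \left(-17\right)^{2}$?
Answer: $- \frac{365}{12133} \approx -0.030083$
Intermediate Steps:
$a = \frac{285}{8}$ ($a = - \frac{1}{2} + \frac{\left(-17\right)^{2}}{8} = - \frac{1}{2} + \frac{1}{8} \cdot 289 = - \frac{1}{2} + \frac{289}{8} = \frac{285}{8} \approx 35.625$)
$x{\left(q,u \right)} = -33 - \frac{11}{10 + q}$ ($x{\left(q,u \right)} = - 11 \left(\frac{1}{q + 10} + 3\right) = - 11 \left(\frac{1}{10 + q} + 3\right) = - 11 \left(3 + \frac{1}{10 + q}\right) = -33 - \frac{11}{10 + q}$)
$\frac{1}{x{\left(a,153 \right)}} = \frac{1}{11 \frac{1}{10 + \frac{285}{8}} \left(-31 - \frac{855}{8}\right)} = \frac{1}{11 \frac{1}{\frac{365}{8}} \left(-31 - \frac{855}{8}\right)} = \frac{1}{11 \cdot \frac{8}{365} \left(- \frac{1103}{8}\right)} = \frac{1}{- \frac{12133}{365}} = - \frac{365}{12133}$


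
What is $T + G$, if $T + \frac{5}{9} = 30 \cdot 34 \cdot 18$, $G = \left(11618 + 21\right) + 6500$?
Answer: $\frac{328486}{9} \approx 36498.0$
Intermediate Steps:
$G = 18139$ ($G = 11639 + 6500 = 18139$)
$T = \frac{165235}{9}$ ($T = - \frac{5}{9} + 30 \cdot 34 \cdot 18 = - \frac{5}{9} + 1020 \cdot 18 = - \frac{5}{9} + 18360 = \frac{165235}{9} \approx 18359.0$)
$T + G = \frac{165235}{9} + 18139 = \frac{328486}{9}$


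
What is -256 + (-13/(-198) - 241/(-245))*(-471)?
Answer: -12131291/16170 ≈ -750.23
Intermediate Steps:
-256 + (-13/(-198) - 241/(-245))*(-471) = -256 + (-13*(-1/198) - 241*(-1/245))*(-471) = -256 + (13/198 + 241/245)*(-471) = -256 + (50903/48510)*(-471) = -256 - 7991771/16170 = -12131291/16170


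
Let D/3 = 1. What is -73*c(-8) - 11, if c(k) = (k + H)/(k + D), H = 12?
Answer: 237/5 ≈ 47.400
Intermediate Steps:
D = 3 (D = 3*1 = 3)
c(k) = (12 + k)/(3 + k) (c(k) = (k + 12)/(k + 3) = (12 + k)/(3 + k))
-73*c(-8) - 11 = -73*(12 - 8)/(3 - 8) - 11 = -73*4/(-5) - 11 = -(-73)*4/5 - 11 = -73*(-⅘) - 11 = 292/5 - 11 = 237/5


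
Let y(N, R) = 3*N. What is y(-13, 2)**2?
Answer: 1521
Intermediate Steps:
y(-13, 2)**2 = (3*(-13))**2 = (-39)**2 = 1521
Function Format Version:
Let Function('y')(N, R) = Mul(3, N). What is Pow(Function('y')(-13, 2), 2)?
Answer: 1521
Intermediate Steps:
Pow(Function('y')(-13, 2), 2) = Pow(Mul(3, -13), 2) = Pow(-39, 2) = 1521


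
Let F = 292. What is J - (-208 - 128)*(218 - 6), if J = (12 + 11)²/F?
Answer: 20800273/292 ≈ 71234.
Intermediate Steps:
J = 529/292 (J = (12 + 11)²/292 = 23²*(1/292) = 529*(1/292) = 529/292 ≈ 1.8116)
J - (-208 - 128)*(218 - 6) = 529/292 - (-208 - 128)*(218 - 6) = 529/292 - (-336)*212 = 529/292 - 1*(-71232) = 529/292 + 71232 = 20800273/292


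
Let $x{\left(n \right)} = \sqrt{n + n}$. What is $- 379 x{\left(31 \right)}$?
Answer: $- 379 \sqrt{62} \approx -2984.3$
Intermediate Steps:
$x{\left(n \right)} = \sqrt{2} \sqrt{n}$ ($x{\left(n \right)} = \sqrt{2 n} = \sqrt{2} \sqrt{n}$)
$- 379 x{\left(31 \right)} = - 379 \sqrt{2} \sqrt{31} = - 379 \sqrt{62}$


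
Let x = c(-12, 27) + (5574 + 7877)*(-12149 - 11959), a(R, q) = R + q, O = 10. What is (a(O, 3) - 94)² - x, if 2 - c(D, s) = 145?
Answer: 324283412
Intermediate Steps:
c(D, s) = -143 (c(D, s) = 2 - 1*145 = 2 - 145 = -143)
x = -324276851 (x = -143 + (5574 + 7877)*(-12149 - 11959) = -143 + 13451*(-24108) = -143 - 324276708 = -324276851)
(a(O, 3) - 94)² - x = ((10 + 3) - 94)² - 1*(-324276851) = (13 - 94)² + 324276851 = (-81)² + 324276851 = 6561 + 324276851 = 324283412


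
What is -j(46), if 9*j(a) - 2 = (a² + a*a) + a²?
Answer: -6350/9 ≈ -705.56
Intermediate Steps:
j(a) = 2/9 + a²/3 (j(a) = 2/9 + ((a² + a*a) + a²)/9 = 2/9 + ((a² + a²) + a²)/9 = 2/9 + (2*a² + a²)/9 = 2/9 + (3*a²)/9 = 2/9 + a²/3)
-j(46) = -(2/9 + (⅓)*46²) = -(2/9 + (⅓)*2116) = -(2/9 + 2116/3) = -1*6350/9 = -6350/9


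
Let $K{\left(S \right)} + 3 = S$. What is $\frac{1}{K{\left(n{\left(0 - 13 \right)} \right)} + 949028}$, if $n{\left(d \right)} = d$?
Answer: $\frac{1}{949012} \approx 1.0537 \cdot 10^{-6}$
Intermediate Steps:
$K{\left(S \right)} = -3 + S$
$\frac{1}{K{\left(n{\left(0 - 13 \right)} \right)} + 949028} = \frac{1}{\left(-3 + \left(0 - 13\right)\right) + 949028} = \frac{1}{\left(-3 - 13\right) + 949028} = \frac{1}{-16 + 949028} = \frac{1}{949012}$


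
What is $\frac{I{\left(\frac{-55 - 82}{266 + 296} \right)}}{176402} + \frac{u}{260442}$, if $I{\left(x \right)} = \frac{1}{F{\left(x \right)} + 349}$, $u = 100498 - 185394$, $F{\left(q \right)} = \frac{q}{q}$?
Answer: $- \frac{374395586197}{1148562242100} \approx -0.32597$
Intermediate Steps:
$F{\left(q \right)} = 1$
$u = -84896$ ($u = 100498 - 185394 = -84896$)
$I{\left(x \right)} = \frac{1}{350}$ ($I{\left(x \right)} = \frac{1}{1 + 349} = \frac{1}{350}$)
$\frac{I{\left(\frac{-55 - 82}{266 + 296} \right)}}{176402} + \frac{u}{260442} = \frac{1}{350 \cdot 176402} - \frac{84896}{260442} = \frac{1}{350} \cdot \frac{1}{176402} - \frac{6064}{18603} = \frac{1}{61740700} - \frac{6064}{18603} = - \frac{374395586197}{1148562242100}$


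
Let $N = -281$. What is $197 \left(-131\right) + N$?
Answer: $-26088$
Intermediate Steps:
$197 \left(-131\right) + N = 197 \left(-131\right) - 281 = -25807 - 281 = -26088$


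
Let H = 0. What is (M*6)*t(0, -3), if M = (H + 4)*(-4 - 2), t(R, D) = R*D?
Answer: 0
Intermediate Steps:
t(R, D) = D*R
M = -24 (M = (0 + 4)*(-4 - 2) = 4*(-6) = -24)
(M*6)*t(0, -3) = (-24*6)*(-3*0) = -144*0 = 0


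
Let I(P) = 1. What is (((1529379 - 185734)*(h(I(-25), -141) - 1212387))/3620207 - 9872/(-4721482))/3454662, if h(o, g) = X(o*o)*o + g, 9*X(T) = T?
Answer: -34615222449946313927/265723411088002681746 ≈ -0.13027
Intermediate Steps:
X(T) = T/9
h(o, g) = g + o³/9 (h(o, g) = ((o*o)/9)*o + g = (o²/9)*o + g = o³/9 + g = g + o³/9)
(((1529379 - 185734)*(h(I(-25), -141) - 1212387))/3620207 - 9872/(-4721482))/3454662 = (((1529379 - 185734)*((-141 + (⅑)*1³) - 1212387))/3620207 - 9872/(-4721482))/3454662 = ((1343645*((-141 + (⅑)*1) - 1212387))*(1/3620207) - 9872*(-1/4721482))*(1/3454662) = ((1343645*((-141 + ⅑) - 1212387))*(1/3620207) + 4936/2360741)*(1/3454662) = ((1343645*(-1268/9 - 1212387))*(1/3620207) + 4936/2360741)*(1/3454662) = ((1343645*(-10912751/9))*(1/3620207) + 4936/2360741)*(1/3454662) = (-14662863317395/9*1/3620207 + 4936/2360741)*(1/3454662) = (-14662863317395/32581863 + 4936/2360741)*(1/3454662) = -34615222449946313927/76917339840483*1/3454662 = -34615222449946313927/265723411088002681746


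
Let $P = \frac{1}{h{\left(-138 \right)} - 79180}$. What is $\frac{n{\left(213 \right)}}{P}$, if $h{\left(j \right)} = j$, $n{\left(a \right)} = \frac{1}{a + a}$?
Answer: $- \frac{39659}{213} \approx -186.19$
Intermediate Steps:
$n{\left(a \right)} = \frac{1}{2 a}$
$P = - \frac{1}{79318}$ ($P = \frac{1}{-138 - 79180} = \frac{1}{-79318} = - \frac{1}{79318} \approx -1.2607 \cdot 10^{-5}$)
$\frac{n{\left(213 \right)}}{P} = \frac{\frac{1}{2} \cdot \frac{1}{213}}{- \frac{1}{79318}} = \frac{1}{2} \cdot \frac{1}{213} \left(-79318\right) = \frac{1}{426} \left(-79318\right) = - \frac{39659}{213}$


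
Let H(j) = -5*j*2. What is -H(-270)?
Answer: -2700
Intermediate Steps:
H(j) = -10*j
-H(-270) = -(-10)*(-270) = -1*2700 = -2700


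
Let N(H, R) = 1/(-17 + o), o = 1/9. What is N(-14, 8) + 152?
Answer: 23095/152 ≈ 151.94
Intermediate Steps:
o = ⅑ ≈ 0.11111
N(H, R) = -9/152 (N(H, R) = 1/(-17 + ⅑) = 1/(-152/9) = -9/152)
N(-14, 8) + 152 = -9/152 + 152 = 23095/152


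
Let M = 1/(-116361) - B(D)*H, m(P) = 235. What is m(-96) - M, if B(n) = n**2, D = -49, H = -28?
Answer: -7795372472/116361 ≈ -66993.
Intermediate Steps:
M = 7822717307/116361 (M = 1/(-116361) - (-49)**2*(-28) = -1/116361 - 2401*(-28) = -1/116361 - 1*(-67228) = -1/116361 + 67228 = 7822717307/116361 ≈ 67228.)
m(-96) - M = 235 - 1*7822717307/116361 = 235 - 7822717307/116361 = -7795372472/116361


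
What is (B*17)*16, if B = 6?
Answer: 1632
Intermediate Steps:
(B*17)*16 = (6*17)*16 = 102*16 = 1632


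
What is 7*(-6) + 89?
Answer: 47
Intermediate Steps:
7*(-6) + 89 = -42 + 89 = 47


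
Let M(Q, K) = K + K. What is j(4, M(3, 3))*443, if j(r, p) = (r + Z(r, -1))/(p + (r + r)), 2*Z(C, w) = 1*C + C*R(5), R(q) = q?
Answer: 3544/7 ≈ 506.29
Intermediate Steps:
M(Q, K) = 2*K
Z(C, w) = 3*C (Z(C, w) = (1*C + C*5)/2 = (C + 5*C)/2 = (6*C)/2 = 3*C)
j(r, p) = 4*r/(p + 2*r) (j(r, p) = (r + 3*r)/(p + (r + r)) = (4*r)/(p + 2*r) = 4*r/(p + 2*r))
j(4, M(3, 3))*443 = (4*4/(2*3 + 2*4))*443 = (4*4/(6 + 8))*443 = (4*4/14)*443 = (4*4*(1/14))*443 = (8/7)*443 = 3544/7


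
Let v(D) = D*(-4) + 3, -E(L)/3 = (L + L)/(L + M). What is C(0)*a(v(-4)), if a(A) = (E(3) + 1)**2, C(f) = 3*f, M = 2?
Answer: 0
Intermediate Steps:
E(L) = -6*L/(2 + L) (E(L) = -3*(L + L)/(L + 2) = -3*2*L/(2 + L) = -6*L/(2 + L))
v(D) = 3 - 4*D (v(D) = -4*D + 3 = 3 - 4*D)
a(A) = 169/25 (a(A) = (-6*3/(2 + 3) + 1)**2 = (-6*3/5 + 1)**2 = (-6*3*1/5 + 1)**2 = (-18/5 + 1)**2 = (-13/5)**2 = 169/25)
C(0)*a(v(-4)) = (3*0)*(169/25) = 0*(169/25) = 0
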